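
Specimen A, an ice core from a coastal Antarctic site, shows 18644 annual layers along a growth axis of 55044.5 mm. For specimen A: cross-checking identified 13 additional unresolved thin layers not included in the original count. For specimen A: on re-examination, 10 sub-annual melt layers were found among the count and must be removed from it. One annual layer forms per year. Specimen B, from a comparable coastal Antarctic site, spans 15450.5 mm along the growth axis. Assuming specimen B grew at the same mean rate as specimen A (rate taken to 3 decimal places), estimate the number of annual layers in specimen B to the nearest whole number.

Specimen A: true annual layer count = 18644 − 10 + 13 = 18647.
A: 55044.5 mm over 18647 years gives 55044.5 / 18647 ≈ 2.952 mm/year.
B spans 15450.5 / 2.952 = 5233.91 years ≈ 5234 annual layers.

5234 annual layers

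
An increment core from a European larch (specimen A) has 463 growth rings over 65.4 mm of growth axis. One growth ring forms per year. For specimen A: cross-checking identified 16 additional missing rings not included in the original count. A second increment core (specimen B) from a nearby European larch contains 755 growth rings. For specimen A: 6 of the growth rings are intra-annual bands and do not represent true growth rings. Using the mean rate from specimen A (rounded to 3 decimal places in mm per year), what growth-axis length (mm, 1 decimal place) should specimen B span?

104.2 mm

Specimen A: true growth ring count = 463 − 6 + 16 = 473.
A: Extension rate ≈ 65.4 / 473 = 0.138 mm/yr.
Length of B = 0.138 × 755 = 104.2 mm.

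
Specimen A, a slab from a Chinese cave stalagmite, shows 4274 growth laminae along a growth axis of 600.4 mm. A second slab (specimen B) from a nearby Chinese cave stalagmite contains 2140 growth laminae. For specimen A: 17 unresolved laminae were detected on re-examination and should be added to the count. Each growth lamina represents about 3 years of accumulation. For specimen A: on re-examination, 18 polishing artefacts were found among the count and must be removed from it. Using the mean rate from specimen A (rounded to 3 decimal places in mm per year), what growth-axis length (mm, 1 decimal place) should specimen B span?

Specimen A: after corrections the count is 4274 − 18 + 17 = 4273 growth laminae.
Specimen A: multiplying by 3 years per growth lamina: 4273 × 3 = 12819 years.
A: Mean rate = 600.4 mm / 12819 years ≈ 0.047 mm per year.
Specimen B: multiplying by 3 years per growth lamina: 2140 × 3 = 6420 years. For B, 0.047 mm/year × 6420 years = 301.7 mm.

301.7 mm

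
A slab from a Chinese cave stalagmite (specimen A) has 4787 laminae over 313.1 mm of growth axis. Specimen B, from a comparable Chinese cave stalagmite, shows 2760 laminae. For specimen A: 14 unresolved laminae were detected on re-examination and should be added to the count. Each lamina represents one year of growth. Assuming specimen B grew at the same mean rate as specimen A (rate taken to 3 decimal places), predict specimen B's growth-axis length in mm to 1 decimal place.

Specimen A: correcting the raw count gives 4787 + 14 = 4801 true laminae.
A: Extension rate ≈ 313.1 / 4801 = 0.065 mm/year.
B's length ≈ 0.065 × 2760 = 179.4 mm.

179.4 mm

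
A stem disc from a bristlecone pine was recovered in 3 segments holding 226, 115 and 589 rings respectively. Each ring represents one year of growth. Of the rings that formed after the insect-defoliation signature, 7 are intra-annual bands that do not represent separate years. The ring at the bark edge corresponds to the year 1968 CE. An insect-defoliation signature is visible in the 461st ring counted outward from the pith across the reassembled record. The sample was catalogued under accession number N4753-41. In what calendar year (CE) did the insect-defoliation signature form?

Total rings = 226 + 115 + 589 = 930.
930 − 461 = 469 rings lie beyond the insect-defoliation signature toward the bark edge.
469 − 7 false = 462 true rings after the insect-defoliation signature.
Counting back 462 years from 1968 CE places the insect-defoliation signature in 1968 − 462 = 1506 CE.

1506 CE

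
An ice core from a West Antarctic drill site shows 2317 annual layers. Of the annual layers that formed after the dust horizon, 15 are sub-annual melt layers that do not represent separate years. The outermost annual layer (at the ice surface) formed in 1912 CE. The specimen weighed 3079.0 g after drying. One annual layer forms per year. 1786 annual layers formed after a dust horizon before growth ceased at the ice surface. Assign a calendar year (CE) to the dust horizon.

1786 annual layers post-date the dust horizon.
Removing the 15 false annual layers leaves 1786 − 15 = 1771 true annual layers beyond the dust horizon.
Counting back 1771 years from 1912 CE places the dust horizon in 1912 − 1771 = 141 CE.

141 CE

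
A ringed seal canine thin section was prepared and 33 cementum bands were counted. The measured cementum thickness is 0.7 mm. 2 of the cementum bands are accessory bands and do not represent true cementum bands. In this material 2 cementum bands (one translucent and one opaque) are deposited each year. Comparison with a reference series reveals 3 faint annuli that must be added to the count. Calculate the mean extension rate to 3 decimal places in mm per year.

After corrections the count is 33 − 2 + 3 = 34 cementum bands.
With 2 cementum bands per year, 34 / 2 = 17 years.
Mean rate = 0.7 mm / 17 years ≈ 0.041 mm per year.

0.041 mm per year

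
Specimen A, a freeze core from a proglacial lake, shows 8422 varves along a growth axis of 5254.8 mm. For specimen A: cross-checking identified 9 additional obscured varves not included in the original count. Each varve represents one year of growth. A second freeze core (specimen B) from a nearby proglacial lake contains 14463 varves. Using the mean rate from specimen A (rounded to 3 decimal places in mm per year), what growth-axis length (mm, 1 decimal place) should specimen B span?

Specimen A: true varve count = 8422 + 9 = 8431.
A: Mean rate = 5254.8 mm / 8431 years ≈ 0.623 mm/year.
For B, 0.623 mm/year × 14463 years = 9010.4 mm.

9010.4 mm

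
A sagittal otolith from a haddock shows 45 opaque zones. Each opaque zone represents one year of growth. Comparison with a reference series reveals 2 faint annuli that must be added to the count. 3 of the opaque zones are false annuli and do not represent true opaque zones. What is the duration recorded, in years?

44 years

After corrections the count is 45 − 3 + 2 = 44 opaque zones.
At one opaque zone per year, that is 44 years.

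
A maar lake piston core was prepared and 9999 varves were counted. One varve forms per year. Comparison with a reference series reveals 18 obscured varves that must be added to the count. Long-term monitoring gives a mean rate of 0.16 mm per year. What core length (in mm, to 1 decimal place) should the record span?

1602.7 mm

True varve count = 9999 + 18 = 10017.
Length ≈ 0.16 × 10017 = 1602.7 mm.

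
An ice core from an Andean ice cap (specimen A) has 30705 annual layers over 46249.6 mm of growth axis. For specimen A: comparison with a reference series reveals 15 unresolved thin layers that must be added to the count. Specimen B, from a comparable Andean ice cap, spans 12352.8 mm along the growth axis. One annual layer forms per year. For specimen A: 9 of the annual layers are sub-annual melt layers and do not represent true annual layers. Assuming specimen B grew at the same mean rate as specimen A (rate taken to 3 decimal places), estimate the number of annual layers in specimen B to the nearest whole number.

Specimen A: after corrections the count is 30705 − 9 + 15 = 30711 annual layers.
A: Extension rate ≈ 46249.6 / 30711 = 1.506 mm/year.
B spans 12352.8 / 1.506 = 8202.39 years ≈ 8202 annual layers.

8202 annual layers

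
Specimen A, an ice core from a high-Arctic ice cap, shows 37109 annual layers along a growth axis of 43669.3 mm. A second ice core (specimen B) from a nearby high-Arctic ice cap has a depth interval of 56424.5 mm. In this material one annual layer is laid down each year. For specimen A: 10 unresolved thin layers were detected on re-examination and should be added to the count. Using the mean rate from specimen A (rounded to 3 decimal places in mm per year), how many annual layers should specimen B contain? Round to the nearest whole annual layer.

47980 annual layers

Specimen A: true annual layer count = 37109 + 10 = 37119.
A: Extension rate ≈ 43669.3 / 37119 = 1.176 mm per year.
Specimen B: 56424.5 mm / 1.176 mm per year = 47980.02 years ≈ 47980 annual layers.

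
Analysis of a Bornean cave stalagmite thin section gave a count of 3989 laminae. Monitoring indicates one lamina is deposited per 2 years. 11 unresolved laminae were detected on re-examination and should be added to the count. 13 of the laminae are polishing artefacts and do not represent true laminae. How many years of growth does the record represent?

Adjusted count: 3989 − 13 + 11 = 3987 laminae.
At 2 years per lamina, 3987 × 2 = 7974 years.

7974 years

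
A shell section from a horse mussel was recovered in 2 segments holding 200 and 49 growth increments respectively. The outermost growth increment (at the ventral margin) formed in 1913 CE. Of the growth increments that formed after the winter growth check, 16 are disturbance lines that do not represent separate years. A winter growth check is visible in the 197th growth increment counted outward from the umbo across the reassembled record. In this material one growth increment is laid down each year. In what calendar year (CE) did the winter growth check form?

Total growth increments = 200 + 49 = 249.
249 − 197 = 52 growth increments lie beyond the winter growth check toward the ventral margin.
52 − 16 false = 36 true growth increments after the winter growth check.
Counting back 36 years from 1913 CE places the winter growth check in 1913 − 36 = 1877 CE.

1877 CE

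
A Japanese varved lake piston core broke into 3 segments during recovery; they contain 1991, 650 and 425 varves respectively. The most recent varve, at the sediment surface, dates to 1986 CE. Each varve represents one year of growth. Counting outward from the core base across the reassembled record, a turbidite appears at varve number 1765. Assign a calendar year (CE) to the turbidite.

685 CE

Total varves = 1991 + 650 + 425 = 3066.
3066 − 1765 = 1301 varves lie beyond the turbidite toward the sediment surface.
Counting back 1301 years from 1986 CE places the turbidite in 1986 − 1301 = 685 CE.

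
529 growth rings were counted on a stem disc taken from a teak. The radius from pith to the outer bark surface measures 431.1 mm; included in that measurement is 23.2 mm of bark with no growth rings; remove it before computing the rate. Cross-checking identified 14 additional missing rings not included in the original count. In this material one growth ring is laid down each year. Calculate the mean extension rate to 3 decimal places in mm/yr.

0.751 mm/yr

True growth ring count = 529 + 14 = 543.
Net length = 431.1 − 23.2 = 407.9 mm.
Extension rate ≈ 407.9 / 543 = 0.751 mm/yr.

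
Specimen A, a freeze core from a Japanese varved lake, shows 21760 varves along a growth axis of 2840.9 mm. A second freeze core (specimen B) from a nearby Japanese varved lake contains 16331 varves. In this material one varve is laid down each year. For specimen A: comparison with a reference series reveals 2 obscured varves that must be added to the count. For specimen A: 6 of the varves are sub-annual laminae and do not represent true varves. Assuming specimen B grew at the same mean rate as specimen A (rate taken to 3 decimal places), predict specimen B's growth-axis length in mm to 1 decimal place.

Specimen A: after corrections the count is 21760 − 6 + 2 = 21756 varves.
A: Mean rate = 2840.9 mm / 21756 years ≈ 0.131 mm/yr.
Length of B = 0.131 × 16331 = 2139.4 mm.

2139.4 mm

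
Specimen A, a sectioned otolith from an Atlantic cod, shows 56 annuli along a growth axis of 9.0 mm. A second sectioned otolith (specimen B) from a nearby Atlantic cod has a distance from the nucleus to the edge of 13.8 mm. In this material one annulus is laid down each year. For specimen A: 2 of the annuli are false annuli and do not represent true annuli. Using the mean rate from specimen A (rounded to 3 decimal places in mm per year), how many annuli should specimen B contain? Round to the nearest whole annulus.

Specimen A: adjusted count: 56 − 2 = 54 annuli.
A: Mean rate = 9.0 mm / 54 years ≈ 0.167 mm/year.
Specimen B: 13.8 mm / 0.167 mm per year = 82.63 years ≈ 83 annuli.

83 annuli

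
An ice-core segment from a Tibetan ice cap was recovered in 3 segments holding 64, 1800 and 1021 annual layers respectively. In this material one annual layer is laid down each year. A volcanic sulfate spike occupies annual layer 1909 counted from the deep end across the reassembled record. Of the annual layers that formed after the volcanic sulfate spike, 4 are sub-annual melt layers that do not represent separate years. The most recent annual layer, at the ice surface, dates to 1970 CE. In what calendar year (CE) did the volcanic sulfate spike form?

998 CE

Total annual layers = 64 + 1800 + 1021 = 2885.
2885 − 1909 = 976 annual layers lie beyond the volcanic sulfate spike toward the ice surface.
976 − 4 false = 972 true annual layers after the volcanic sulfate spike.
Counting back 972 years from 1970 CE places the volcanic sulfate spike in 1970 − 972 = 998 CE.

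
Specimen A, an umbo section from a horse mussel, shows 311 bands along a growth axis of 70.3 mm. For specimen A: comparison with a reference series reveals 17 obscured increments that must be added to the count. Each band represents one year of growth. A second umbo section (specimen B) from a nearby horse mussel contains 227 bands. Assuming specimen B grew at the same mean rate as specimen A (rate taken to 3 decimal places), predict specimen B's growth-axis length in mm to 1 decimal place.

48.6 mm

Specimen A: adjusted count: 311 + 17 = 328 bands.
A: Extension rate ≈ 70.3 / 328 = 0.214 mm per year.
For B, 0.214 mm/year × 227 years = 48.6 mm.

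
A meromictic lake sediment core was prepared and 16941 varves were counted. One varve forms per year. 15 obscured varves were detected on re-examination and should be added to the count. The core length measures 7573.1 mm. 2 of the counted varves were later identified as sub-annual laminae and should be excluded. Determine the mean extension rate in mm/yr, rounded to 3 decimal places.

After corrections the count is 16941 − 2 + 15 = 16954 varves.
Mean rate = 7573.1 mm / 16954 years ≈ 0.447 mm/yr.

0.447 mm/yr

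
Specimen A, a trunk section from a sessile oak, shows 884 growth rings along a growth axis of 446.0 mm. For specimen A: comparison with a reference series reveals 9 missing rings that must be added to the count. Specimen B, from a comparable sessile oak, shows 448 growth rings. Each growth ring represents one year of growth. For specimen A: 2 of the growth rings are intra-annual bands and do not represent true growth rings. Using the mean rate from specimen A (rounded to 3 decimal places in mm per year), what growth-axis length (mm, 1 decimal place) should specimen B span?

Specimen A: true growth ring count = 884 − 2 + 9 = 891.
A: 446.0 mm over 891 years gives 446.0 / 891 ≈ 0.501 mm per year.
For B, 0.501 mm/year × 448 years = 224.4 mm.

224.4 mm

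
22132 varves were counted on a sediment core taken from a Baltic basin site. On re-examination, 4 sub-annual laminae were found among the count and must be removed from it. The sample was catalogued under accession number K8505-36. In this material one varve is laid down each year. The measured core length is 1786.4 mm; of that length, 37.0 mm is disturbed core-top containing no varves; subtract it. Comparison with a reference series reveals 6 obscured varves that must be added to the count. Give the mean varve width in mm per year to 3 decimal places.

0.079 mm per year

After corrections the count is 22132 − 4 + 6 = 22134 varves.
The growth record spans 1786.4 − 37.0 = 1749.4 mm.
Extension rate ≈ 1749.4 / 22134 = 0.079 mm per year.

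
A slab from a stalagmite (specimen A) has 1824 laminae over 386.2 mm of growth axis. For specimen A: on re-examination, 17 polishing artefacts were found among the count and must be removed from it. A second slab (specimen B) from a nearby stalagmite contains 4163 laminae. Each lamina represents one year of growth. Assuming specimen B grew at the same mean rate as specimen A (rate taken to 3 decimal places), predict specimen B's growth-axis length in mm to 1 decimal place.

Specimen A: after corrections the count is 1824 − 17 = 1807 laminae.
A: Mean rate = 386.2 mm / 1807 years ≈ 0.214 mm/year.
Length of B = 0.214 × 4163 = 890.9 mm.

890.9 mm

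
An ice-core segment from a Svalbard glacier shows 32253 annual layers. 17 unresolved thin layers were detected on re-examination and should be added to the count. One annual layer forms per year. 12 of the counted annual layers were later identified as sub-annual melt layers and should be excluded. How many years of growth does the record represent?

32258 years

After corrections the count is 32253 − 12 + 17 = 32258 annual layers.
At one annual layer per year, that is 32258 years.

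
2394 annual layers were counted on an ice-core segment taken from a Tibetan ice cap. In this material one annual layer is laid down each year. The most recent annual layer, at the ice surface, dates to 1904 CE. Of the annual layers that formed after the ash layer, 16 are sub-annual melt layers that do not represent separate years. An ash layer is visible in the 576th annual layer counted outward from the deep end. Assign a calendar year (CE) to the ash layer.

Between annual layer 576 and the ice surface there are 2394 − 576 = 1818 annual layers.
1818 − 16 false = 1802 true annual layers after the ash layer.
Counting back 1802 years from 1904 CE places the ash layer in 1904 − 1802 = 102 CE.

102 CE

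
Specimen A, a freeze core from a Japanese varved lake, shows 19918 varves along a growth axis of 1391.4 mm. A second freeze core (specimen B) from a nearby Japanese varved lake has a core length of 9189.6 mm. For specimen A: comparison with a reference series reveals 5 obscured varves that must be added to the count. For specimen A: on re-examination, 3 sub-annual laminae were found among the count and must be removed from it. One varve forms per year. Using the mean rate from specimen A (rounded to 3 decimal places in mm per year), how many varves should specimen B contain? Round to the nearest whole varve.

Specimen A: true varve count = 19918 − 3 + 5 = 19920.
A: Mean rate = 1391.4 mm / 19920 years ≈ 0.070 mm per year.
For B, 9189.6 / 0.070 = 131280.00 years ≈ 131280 varves.

131280 varves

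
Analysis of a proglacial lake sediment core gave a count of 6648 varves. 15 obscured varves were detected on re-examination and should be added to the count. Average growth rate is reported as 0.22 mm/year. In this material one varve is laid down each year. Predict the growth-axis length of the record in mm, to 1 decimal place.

Adjusted count: 6648 + 15 = 6663 varves.
6663 years at 0.22 mm/year gives 0.22 × 6663 = 1465.9 mm.

1465.9 mm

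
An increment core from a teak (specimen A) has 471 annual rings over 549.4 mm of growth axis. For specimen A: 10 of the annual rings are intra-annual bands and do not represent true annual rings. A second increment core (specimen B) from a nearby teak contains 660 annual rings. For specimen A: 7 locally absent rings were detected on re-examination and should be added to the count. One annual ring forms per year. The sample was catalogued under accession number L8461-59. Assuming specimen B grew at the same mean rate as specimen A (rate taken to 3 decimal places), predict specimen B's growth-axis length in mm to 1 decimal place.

Specimen A: adjusted count: 471 − 10 + 7 = 468 annual rings.
A: Mean rate = 549.4 mm / 468 years ≈ 1.174 mm per year.
For B, 1.174 mm/year × 660 years = 774.8 mm.

774.8 mm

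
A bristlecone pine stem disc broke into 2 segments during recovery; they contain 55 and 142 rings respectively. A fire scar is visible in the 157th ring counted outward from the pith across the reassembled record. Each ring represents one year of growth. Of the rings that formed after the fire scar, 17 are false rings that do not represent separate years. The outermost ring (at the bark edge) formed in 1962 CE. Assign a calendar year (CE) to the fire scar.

Total rings = 55 + 142 = 197.
Between ring 157 and the bark edge there are 197 − 157 = 40 rings.
40 − 17 false = 23 true rings after the fire scar.
Counting back 23 years from 1962 CE places the fire scar in 1962 − 23 = 1939 CE.

1939 CE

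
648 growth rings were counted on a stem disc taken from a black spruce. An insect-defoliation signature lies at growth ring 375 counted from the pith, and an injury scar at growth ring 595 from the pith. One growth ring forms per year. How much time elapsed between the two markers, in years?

Separation: 595 − 375 = 220 growth rings.
That is 220 years at one growth ring per year.

220 yr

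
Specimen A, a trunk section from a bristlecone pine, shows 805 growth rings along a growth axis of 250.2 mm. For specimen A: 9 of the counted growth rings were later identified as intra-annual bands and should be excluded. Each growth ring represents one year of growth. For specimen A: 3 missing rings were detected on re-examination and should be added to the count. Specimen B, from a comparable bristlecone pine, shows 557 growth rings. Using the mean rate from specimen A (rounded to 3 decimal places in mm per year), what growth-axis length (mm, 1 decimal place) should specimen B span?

Specimen A: correcting the raw count gives 805 − 9 + 3 = 799 true growth rings.
A: Extension rate ≈ 250.2 / 799 = 0.313 mm per year.
B's length ≈ 0.313 × 557 = 174.3 mm.

174.3 mm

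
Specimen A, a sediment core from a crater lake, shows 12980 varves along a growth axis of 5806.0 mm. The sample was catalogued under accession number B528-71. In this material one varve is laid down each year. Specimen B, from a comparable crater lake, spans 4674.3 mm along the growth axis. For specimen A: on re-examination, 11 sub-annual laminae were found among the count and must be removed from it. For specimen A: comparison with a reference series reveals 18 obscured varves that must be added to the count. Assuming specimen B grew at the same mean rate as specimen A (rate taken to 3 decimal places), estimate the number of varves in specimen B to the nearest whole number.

10457 varves

Specimen A: after corrections the count is 12980 − 11 + 18 = 12987 varves.
A: 5806.0 mm over 12987 years gives 5806.0 / 12987 ≈ 0.447 mm/year.
For B, 4674.3 / 0.447 = 10457.05 years ≈ 10457 varves.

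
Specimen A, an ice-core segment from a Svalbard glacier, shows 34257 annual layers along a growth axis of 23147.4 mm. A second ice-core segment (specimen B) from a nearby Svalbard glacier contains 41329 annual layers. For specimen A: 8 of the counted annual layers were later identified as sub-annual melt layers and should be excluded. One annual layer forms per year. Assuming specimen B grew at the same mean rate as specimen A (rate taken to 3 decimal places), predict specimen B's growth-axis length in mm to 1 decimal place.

Specimen A: adjusted count: 34257 − 8 = 34249 annual layers.
A: Extension rate ≈ 23147.4 / 34249 = 0.676 mm/year.
Length of B = 0.676 × 41329 = 27938.4 mm.

27938.4 mm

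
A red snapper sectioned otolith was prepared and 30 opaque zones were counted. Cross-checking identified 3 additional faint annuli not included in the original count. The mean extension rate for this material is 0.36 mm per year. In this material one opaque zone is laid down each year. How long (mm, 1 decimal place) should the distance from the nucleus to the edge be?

11.9 mm

Adjusted count: 30 + 3 = 33 opaque zones.
Length ≈ 0.36 × 33 = 11.9 mm.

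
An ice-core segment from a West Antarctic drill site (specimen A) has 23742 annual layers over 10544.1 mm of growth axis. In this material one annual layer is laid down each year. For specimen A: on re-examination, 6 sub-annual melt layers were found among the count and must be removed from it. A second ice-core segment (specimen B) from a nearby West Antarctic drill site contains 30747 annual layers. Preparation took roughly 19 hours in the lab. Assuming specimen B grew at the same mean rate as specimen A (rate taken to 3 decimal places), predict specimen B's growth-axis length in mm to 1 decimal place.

13651.7 mm

Specimen A: true annual layer count = 23742 − 6 = 23736.
A: 10544.1 mm over 23736 years gives 10544.1 / 23736 ≈ 0.444 mm per year.
B's length ≈ 0.444 × 30747 = 13651.7 mm.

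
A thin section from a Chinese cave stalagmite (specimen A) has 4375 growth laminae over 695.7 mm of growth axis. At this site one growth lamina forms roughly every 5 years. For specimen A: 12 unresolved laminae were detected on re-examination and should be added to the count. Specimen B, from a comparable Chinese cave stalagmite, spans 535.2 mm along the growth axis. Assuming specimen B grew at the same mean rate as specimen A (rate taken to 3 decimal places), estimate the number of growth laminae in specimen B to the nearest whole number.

3345 growth laminae

Specimen A: correcting the raw count gives 4375 + 12 = 4387 true growth laminae.
Specimen A: at 5 years per growth lamina, 4387 × 5 = 21935 years.
A: Mean rate = 695.7 mm / 21935 years ≈ 0.032 mm/year.
B spans 535.2 / 0.032 = 16725.00 years; at 5 years per growth lamina that is 16725.00 / 5 ≈ 3345 growth laminae.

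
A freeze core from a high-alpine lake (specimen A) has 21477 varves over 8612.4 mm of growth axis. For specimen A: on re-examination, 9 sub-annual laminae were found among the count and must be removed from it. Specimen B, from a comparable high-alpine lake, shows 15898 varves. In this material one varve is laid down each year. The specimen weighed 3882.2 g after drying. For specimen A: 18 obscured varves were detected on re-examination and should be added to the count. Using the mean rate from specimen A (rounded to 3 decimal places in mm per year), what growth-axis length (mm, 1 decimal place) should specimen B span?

6375.1 mm

Specimen A: after corrections the count is 21477 − 9 + 18 = 21486 varves.
A: Mean rate = 8612.4 mm / 21486 years ≈ 0.401 mm per year.
B's length ≈ 0.401 × 15898 = 6375.1 mm.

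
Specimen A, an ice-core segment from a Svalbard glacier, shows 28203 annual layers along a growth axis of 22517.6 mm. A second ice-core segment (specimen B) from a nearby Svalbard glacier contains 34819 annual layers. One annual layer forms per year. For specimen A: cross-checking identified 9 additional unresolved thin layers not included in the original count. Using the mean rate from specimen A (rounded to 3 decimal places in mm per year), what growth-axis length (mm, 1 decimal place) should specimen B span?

27785.6 mm

Specimen A: true annual layer count = 28203 + 9 = 28212.
A: Mean rate = 22517.6 mm / 28212 years ≈ 0.798 mm/year.
Length of B = 0.798 × 34819 = 27785.6 mm.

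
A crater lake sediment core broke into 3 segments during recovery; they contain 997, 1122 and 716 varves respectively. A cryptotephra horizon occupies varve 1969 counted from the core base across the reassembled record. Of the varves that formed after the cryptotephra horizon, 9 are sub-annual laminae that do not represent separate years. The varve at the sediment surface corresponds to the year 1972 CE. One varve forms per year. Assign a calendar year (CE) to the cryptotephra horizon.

Total varves = 997 + 1122 + 716 = 2835.
Between varve 1969 and the sediment surface there are 2835 − 1969 = 866 varves.
866 − 9 false = 857 true varves after the cryptotephra horizon.
1972 − 857 = 1115 CE.

1115 CE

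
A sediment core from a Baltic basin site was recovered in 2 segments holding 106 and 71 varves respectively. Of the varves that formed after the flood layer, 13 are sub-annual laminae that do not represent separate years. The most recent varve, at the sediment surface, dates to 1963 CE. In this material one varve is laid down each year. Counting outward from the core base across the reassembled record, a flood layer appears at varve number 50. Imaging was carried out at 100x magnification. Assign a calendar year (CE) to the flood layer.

1849 CE

Total varves = 106 + 71 = 177.
Between varve 50 and the sediment surface there are 177 − 50 = 127 varves.
Excluding 13 false varves: 127 − 13 = 114.
The varve at the sediment surface is 1963 CE, so the flood layer dates to 1963 − 114 = 1849 CE.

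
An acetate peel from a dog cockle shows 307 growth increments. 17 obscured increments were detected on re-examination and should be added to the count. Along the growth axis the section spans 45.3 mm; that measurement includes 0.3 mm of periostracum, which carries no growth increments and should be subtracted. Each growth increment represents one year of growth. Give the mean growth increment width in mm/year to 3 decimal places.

0.139 mm/year

After corrections the count is 307 + 17 = 324 growth increments.
Net length = 45.3 − 0.3 = 45.0 mm.
Extension rate ≈ 45.0 / 324 = 0.139 mm/year.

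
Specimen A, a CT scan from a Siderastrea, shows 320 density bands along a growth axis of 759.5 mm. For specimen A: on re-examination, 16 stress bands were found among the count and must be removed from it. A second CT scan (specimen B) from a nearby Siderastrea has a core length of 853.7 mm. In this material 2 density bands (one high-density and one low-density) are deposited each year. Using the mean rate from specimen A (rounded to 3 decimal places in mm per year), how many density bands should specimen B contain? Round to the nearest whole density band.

342 density bands

Specimen A: after corrections the count is 320 − 16 = 304 density bands.
Specimen A: 304 density bands at 2 per year is 304 / 2 = 152 years.
A: Extension rate ≈ 759.5 / 152 = 4.997 mm/yr.
For B, 853.7 / 4.997 = 170.84 years; at 2 density bands per year that is 170.84 × 2 ≈ 342 density bands.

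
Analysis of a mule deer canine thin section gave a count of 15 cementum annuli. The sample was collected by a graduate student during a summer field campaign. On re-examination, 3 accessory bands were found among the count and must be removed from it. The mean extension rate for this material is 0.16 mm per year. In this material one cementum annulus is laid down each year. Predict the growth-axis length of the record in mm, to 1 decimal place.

1.9 mm

True cementum annulus count = 15 − 3 = 12.
Length ≈ 0.16 × 12 = 1.9 mm.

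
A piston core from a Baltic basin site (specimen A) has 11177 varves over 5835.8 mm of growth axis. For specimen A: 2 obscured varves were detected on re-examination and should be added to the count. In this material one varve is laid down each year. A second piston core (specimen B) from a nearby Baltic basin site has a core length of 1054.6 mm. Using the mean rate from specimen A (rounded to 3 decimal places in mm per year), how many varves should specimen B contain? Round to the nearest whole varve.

Specimen A: true varve count = 11177 + 2 = 11179.
A: 5835.8 mm over 11179 years gives 5835.8 / 11179 ≈ 0.522 mm/yr.
B spans 1054.6 / 0.522 = 2020.31 years ≈ 2020 varves.

2020 varves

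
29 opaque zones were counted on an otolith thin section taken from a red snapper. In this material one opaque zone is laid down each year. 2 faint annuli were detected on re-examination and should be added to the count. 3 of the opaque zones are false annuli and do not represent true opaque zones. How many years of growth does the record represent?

28 years

Adjusted count: 29 − 3 + 2 = 28 opaque zones.
At one opaque zone per year, that is 28 years.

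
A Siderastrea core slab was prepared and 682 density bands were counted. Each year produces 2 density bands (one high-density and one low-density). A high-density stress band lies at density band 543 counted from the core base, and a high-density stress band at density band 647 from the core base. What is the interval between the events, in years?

The two markers are separated by 647 − 543 = 104 density bands.
Dividing by 2 density bands per year: 104 / 2 = 52 years.

52 yr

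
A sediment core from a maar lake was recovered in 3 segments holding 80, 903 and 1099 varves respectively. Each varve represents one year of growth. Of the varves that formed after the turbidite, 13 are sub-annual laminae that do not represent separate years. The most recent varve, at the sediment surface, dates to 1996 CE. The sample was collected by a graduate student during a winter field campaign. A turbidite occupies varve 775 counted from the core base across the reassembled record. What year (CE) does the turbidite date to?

Total varves = 80 + 903 + 1099 = 2082.
The turbidite sits at varve 775 from the core base, so 2082 − 775 = 1307 varves formed after it.
Excluding 13 false varves: 1307 − 13 = 1294.
The varve at the sediment surface is 1996 CE, so the turbidite dates to 1996 − 1294 = 702 CE.

702 CE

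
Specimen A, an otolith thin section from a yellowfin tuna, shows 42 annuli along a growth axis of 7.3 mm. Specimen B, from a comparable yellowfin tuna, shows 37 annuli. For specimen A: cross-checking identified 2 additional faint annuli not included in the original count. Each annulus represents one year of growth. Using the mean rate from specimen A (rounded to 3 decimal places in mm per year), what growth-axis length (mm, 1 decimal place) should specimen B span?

Specimen A: adjusted count: 42 + 2 = 44 annuli.
A: Mean rate = 7.3 mm / 44 years ≈ 0.166 mm/year.
Length of B = 0.166 × 37 = 6.1 mm.

6.1 mm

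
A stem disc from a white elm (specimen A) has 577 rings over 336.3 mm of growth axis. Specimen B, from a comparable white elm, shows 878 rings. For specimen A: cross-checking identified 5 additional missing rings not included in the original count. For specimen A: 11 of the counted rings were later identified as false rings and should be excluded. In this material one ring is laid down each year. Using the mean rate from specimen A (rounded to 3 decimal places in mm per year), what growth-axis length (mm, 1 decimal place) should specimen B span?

517.1 mm

Specimen A: after corrections the count is 577 − 11 + 5 = 571 rings.
A: Mean rate = 336.3 mm / 571 years ≈ 0.589 mm/yr.
For B, 0.589 mm/year × 878 years = 517.1 mm.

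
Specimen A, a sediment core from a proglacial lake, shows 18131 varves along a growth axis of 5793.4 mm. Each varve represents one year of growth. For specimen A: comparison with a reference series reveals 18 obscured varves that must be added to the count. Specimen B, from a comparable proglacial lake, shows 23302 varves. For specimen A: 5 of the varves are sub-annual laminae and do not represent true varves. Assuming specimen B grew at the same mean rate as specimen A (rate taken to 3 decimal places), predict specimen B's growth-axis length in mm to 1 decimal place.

7433.3 mm

Specimen A: true varve count = 18131 − 5 + 18 = 18144.
A: Extension rate ≈ 5793.4 / 18144 = 0.319 mm per year.
Length of B = 0.319 × 23302 = 7433.3 mm.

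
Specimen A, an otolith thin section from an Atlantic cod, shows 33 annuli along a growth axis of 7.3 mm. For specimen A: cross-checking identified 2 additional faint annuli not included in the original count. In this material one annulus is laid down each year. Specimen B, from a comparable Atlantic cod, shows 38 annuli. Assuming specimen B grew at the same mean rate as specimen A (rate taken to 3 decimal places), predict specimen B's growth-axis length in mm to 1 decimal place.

7.9 mm

Specimen A: after corrections the count is 33 + 2 = 35 annuli.
A: Extension rate ≈ 7.3 / 35 = 0.209 mm per year.
For B, 0.209 mm/year × 38 years = 7.9 mm.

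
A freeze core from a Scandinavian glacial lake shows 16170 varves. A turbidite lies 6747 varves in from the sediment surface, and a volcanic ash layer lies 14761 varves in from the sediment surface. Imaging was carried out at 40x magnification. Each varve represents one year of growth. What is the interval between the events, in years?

8014 years

Separation: 14761 − 6747 = 8014 varves.
One varve per year makes the interval 8014 years.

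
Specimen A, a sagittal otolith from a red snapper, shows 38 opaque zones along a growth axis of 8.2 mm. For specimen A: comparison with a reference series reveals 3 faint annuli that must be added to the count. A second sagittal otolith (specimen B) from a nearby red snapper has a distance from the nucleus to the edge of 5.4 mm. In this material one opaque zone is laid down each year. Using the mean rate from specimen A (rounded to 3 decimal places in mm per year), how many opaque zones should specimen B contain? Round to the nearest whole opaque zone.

Specimen A: correcting the raw count gives 38 + 3 = 41 true opaque zones.
A: 8.2 mm over 41 years gives 8.2 / 41 ≈ 0.200 mm per year.
For B, 5.4 / 0.200 = 27.00 years ≈ 27 opaque zones.

27 opaque zones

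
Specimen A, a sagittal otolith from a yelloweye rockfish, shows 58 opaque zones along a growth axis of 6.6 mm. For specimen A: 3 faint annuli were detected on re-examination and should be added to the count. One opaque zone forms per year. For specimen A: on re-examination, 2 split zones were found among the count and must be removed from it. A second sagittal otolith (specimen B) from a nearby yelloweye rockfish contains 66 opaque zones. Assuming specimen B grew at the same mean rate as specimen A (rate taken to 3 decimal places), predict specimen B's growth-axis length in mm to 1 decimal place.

7.4 mm

Specimen A: after corrections the count is 58 − 2 + 3 = 59 opaque zones.
A: Mean rate = 6.6 mm / 59 years ≈ 0.112 mm/yr.
Length of B = 0.112 × 66 = 7.4 mm.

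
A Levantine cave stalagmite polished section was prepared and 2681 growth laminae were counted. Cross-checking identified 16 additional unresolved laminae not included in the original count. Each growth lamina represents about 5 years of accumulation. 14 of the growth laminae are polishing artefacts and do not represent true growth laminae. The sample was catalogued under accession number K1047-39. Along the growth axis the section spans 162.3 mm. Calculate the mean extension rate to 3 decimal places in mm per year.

Adjusted count: 2681 − 14 + 16 = 2683 growth laminae.
At 5 years per growth lamina, 2683 × 5 = 13415 years.
Extension rate ≈ 162.3 / 13415 = 0.012 mm per year.

0.012 mm per year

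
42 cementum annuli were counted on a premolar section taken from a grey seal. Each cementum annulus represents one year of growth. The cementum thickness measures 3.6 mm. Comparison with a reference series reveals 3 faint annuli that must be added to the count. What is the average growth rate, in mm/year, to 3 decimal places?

0.080 mm/year

Adjusted count: 42 + 3 = 45 cementum annuli.
Mean rate = 3.6 mm / 45 years ≈ 0.080 mm/year.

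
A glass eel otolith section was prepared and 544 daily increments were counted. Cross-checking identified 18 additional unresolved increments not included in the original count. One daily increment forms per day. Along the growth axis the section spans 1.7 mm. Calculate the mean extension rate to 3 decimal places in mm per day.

0.003 mm per day

After corrections the count is 544 + 18 = 562 daily increments.
1.7 mm over 562 days gives 1.7 / 562 ≈ 0.003 mm per day.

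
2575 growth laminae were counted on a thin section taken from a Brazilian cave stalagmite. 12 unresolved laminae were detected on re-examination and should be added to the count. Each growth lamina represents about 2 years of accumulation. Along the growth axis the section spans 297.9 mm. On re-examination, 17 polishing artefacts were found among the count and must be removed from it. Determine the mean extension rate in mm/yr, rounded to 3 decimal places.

0.058 mm/yr

Adjusted count: 2575 − 17 + 12 = 2570 growth laminae.
2570 growth laminae at 2 years each span 2570 × 2 = 5140 years.
297.9 mm over 5140 years gives 297.9 / 5140 ≈ 0.058 mm/yr.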